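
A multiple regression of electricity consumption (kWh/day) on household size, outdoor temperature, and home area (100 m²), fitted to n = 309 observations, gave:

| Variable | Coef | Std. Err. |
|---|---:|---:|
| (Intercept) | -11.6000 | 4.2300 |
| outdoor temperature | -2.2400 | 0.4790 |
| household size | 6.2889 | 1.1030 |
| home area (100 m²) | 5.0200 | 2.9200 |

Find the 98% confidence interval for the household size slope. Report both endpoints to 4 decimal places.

Read off: b = 6.2889, SE = 1.1030 for household size.
df = n − k − 1 = 309 − 3 − 1 = 305.
t* = t_{0.01, 305} = 2.338636.
Margin = t* × SE = 2.338636 × 1.1030 = 2.579516.
CI: 6.2889 ± 2.579516 → (3.7094, 8.8684).

(3.7094, 8.8684)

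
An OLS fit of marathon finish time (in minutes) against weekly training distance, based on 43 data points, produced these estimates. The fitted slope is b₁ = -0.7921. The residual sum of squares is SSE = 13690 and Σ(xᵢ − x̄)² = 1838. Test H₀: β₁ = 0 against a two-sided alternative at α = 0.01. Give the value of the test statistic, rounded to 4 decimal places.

t = -1.8584

MSE = SSE/(n − 2) = 13690/41 = 333.902.
SE(b₁) = √(MSE/Sₓₓ) = √(333.902/1838) = 0.426223.
t = -0.7921 / 0.426223 = -1.8584.
df = n − 2 = 41.
Two-sided p ≈ 0.0703, which is ≥ 0.01, so fail to reject H₀.
The data do not give significant evidence of an association between weekly training distance and marathon finish time.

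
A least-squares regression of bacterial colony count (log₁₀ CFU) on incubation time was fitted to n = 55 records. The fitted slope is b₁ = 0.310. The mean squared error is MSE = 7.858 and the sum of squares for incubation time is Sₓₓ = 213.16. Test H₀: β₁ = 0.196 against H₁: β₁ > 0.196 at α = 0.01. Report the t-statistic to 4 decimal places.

t = 0.5937

SE(b₁) = √(MSE/Sₓₓ) = √(7.858/213.16) = 0.192001.
t = (0.310 − 0.196) / 0.192001 = 0.5937.
df = n − 2 = 53.
One-sided p ≈ 0.2776, which is ≥ 0.01, so fail to reject H₀.
The data do not give significant evidence that the true slope on incubation time exceeds 0.196 log₁₀ CFU per unit.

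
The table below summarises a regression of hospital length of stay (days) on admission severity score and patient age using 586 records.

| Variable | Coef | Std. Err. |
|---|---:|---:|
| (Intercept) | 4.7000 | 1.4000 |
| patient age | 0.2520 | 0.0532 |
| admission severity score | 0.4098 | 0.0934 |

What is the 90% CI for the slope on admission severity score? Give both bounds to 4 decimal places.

(0.2559, 0.5637)

Read off: b = 0.4098, SE = 0.0934 for admission severity score.
df = n − k − 1 = 586 − 2 − 1 = 583.
t* = t_{0.05, 583} = 1.647471.
Margin = t* × SE = 1.647471 × 0.0934 = 0.153874.
CI: 0.4098 ± 0.153874 → (0.2559, 0.5637).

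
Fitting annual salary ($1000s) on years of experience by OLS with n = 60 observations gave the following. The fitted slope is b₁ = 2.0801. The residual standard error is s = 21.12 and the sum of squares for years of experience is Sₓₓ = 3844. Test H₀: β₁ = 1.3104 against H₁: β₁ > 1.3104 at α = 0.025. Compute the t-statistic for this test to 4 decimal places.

t = 2.2595

SE(b₁) = s/√Sₓₓ = 21.12/√3844 = 0.340645.
t = (2.0801 − 1.3104) / 0.340645 = 2.2595.
df = n − 2 = 58.
One-sided p ≈ 0.0138, which is < 0.025, so reject H₀.
There is evidence that the true slope on years of experience exceeds 1.3104 $1000s per unit.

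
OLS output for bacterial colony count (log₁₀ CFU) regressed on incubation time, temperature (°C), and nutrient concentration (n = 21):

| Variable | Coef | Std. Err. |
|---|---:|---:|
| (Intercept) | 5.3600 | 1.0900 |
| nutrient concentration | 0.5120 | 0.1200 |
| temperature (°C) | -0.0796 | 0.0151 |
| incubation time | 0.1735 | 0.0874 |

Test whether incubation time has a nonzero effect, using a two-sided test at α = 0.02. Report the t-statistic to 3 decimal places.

t = 1.985

Read off: b = 0.1735, SE = 0.0874 for incubation time.
H₀: β₁ = 0 vs H₁: β₁ ≠ 0.
t = 0.1735 / 0.0874 = 1.985.
df = n − k − 1 = 21 − 3 − 1 = 17.
Two-sided p ≈ 0.0635, which is ≥ 0.02, so fail to reject H₀.
The data do not give significant evidence of an association between incubation time and bacterial colony count, after adjusting for the other predictors.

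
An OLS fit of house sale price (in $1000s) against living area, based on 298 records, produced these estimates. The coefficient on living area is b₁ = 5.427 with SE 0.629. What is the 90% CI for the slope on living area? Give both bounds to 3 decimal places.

(4.389, 6.465)

df = n − 2 = 298 − 2 = 296.
t* = t_{0.05, 296} = 1.650018.
Margin = t* × SE = 1.650018 × 0.629 = 1.03786.
CI: 5.427 ± 1.03786 → (4.389, 6.465).
With 90% confidence, each one-unit increase in living area is associated with a change of between 4.389 and 6.465 $1000s in house sale price.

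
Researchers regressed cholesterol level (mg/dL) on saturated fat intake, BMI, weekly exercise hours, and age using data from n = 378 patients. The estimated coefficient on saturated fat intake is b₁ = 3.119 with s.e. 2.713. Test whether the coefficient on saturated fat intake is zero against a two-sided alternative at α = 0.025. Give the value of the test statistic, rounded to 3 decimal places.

t = 1.150

H₀: β₁ = 0 vs H₁: β₁ ≠ 0.
t = (b₁ − β₁⁰)/SE = 3.119 / 2.713 = 1.150.
df = n − k − 1 = 378 − 4 − 1 = 373.
Two-sided p ≈ 0.2510, which is ≥ 0.025, so fail to reject H₀.
The data do not give significant evidence of an association between saturated fat intake and cholesterol level, after adjusting for the other predictors.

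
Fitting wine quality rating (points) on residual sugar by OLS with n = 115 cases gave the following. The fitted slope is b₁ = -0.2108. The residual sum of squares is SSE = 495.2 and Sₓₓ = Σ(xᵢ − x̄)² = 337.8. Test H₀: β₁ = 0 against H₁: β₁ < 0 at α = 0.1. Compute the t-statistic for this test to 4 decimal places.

MSE = SSE/(n − 2) = 495.2/113 = 4.3823.
SE(b₁) = √(MSE/Sₓₓ) = √(4.3823/337.8) = 0.113899.
t = -0.2108 / 0.113899 = -1.8508.
df = n − 2 = 113.
One-sided p ≈ 0.0334, which is < 0.1, so reject H₀.
There is evidence that the true slope on residual sugar is negative.

t = -1.8508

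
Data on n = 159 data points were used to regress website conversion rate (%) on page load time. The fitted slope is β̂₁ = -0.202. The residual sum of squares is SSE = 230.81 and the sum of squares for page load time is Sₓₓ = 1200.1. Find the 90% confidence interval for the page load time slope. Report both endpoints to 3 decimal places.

(-0.260, -0.144)

MSE = SSE/(n − 2) = 230.81/157 = 1.47013.
SE(β̂₁) = √(MSE/Sₓₓ) = √(1.47013/1200.1) = 0.0350001.
df = n − 2 = 157.
t* = t_{0.05, 157} = 1.654617.
Margin = t* × SE = 1.654617 × 0.0350001 = 0.05791.
CI: -0.202 ± 0.05791 → (-0.260, -0.144).
With 90% confidence, each one-unit increase in page load time is associated with a change of between -0.260 and -0.144 % in website conversion rate.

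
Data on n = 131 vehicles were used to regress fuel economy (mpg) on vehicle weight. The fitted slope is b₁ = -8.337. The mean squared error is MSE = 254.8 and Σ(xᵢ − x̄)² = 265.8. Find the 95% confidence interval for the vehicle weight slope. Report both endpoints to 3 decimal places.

SE(b₁) = √(MSE/Sₓₓ) = √(254.8/265.8) = 0.979089.
df = n − 2 = 129.
t* = t_{0.025, 129} = 1.978524.
Margin = t* × SE = 1.978524 × 0.979089 = 1.93715.
CI: -8.337 ± 1.93715 → (-10.274, -6.400).
With 95% confidence, each one-unit increase in vehicle weight is associated with a change of between -10.274 and -6.400 mpg in fuel economy.

(-10.274, -6.400)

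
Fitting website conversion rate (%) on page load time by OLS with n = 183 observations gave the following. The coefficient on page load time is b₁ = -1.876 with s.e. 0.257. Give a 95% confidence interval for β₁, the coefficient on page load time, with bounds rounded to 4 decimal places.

(-2.3831, -1.3689)

df = n − 2 = 183 − 2 = 181.
t* = t_{0.025, 181} = 1.973157.
Margin = t* × SE = 1.973157 × 0.257 = 0.507101.
CI: -1.876 ± 0.507101 → (-2.3831, -1.3689).
With 95% confidence, each one-unit increase in page load time is associated with a change of between -2.3831 and -1.3689 % in website conversion rate.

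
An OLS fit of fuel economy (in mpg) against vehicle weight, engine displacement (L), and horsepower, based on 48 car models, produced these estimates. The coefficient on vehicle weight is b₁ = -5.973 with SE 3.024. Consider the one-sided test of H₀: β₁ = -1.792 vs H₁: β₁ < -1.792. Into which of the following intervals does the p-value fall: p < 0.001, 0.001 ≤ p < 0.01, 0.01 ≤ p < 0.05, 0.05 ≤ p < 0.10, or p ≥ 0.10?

t = (-5.973 − (-1.792)) / 3.024 = -1.383.
df = n − k − 1 = 48 − 3 − 1 = 44.
One-sided p = P(T_{44} < t) ≈ 0.0869.
So 0.05 ≤ p < 0.10.

0.05 ≤ p < 0.10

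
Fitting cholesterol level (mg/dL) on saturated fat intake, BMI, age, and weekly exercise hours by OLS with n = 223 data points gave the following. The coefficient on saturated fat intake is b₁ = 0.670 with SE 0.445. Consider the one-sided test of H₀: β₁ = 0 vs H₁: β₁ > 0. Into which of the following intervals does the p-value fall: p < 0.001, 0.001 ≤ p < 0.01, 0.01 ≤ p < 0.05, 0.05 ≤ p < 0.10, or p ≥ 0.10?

t = 0.670 / 0.445 = 1.506.
df = n − k − 1 = 223 − 4 − 1 = 218.
One-sided p = P(T_{218} > t) ≈ 0.0668.
So 0.05 ≤ p < 0.10.

0.05 ≤ p < 0.10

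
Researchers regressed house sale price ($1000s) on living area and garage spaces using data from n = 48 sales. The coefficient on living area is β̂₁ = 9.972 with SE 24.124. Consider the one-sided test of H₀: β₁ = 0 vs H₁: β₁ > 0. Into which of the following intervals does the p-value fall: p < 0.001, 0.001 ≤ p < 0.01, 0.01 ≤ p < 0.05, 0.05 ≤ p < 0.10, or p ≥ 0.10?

p ≥ 0.10

t = 9.972 / 24.124 = 0.413.
df = n − k − 1 = 48 − 2 − 1 = 45.
One-sided p = P(T_{45} > t) ≈ 0.3407.
So p ≥ 0.10.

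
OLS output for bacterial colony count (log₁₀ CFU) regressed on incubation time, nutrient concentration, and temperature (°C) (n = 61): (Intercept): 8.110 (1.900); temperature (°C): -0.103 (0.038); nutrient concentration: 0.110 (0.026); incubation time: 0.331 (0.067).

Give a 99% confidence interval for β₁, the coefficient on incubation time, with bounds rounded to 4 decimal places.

(0.1525, 0.5095)

Read off: b = 0.331, SE = 0.067 for incubation time.
df = n − k − 1 = 61 − 3 − 1 = 57.
t* = t_{0.005, 57} = 2.66487.
Margin = t* × SE = 2.66487 × 0.067 = 0.178546.
CI: 0.331 ± 0.178546 → (0.1525, 0.5095).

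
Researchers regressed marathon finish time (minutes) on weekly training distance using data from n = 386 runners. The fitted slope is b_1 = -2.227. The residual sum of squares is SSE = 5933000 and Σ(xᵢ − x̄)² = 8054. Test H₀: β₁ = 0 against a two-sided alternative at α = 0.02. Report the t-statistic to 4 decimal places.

t = -1.6079

MSE = SSE/(n − 2) = 5933000/384 = 15450.5.
SE(b_1) = √(MSE/Sₓₓ) = √(15450.5/8054) = 1.38505.
t = -2.227 / 1.38505 = -1.6079.
df = n − 2 = 384.
Two-sided p ≈ 0.1087, which is ≥ 0.02, so fail to reject H₀.
The data do not give significant evidence of an association between weekly training distance and marathon finish time.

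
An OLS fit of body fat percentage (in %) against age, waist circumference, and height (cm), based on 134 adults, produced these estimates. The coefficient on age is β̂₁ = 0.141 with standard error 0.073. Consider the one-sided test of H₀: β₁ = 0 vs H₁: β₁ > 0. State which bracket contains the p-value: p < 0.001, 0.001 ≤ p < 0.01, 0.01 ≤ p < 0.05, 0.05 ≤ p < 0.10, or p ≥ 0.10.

0.01 ≤ p < 0.05

t = 0.141 / 0.073 = 1.932.
df = n − k − 1 = 134 − 3 − 1 = 130.
One-sided p = P(T_{130} > t) ≈ 0.0278.
So 0.01 ≤ p < 0.05.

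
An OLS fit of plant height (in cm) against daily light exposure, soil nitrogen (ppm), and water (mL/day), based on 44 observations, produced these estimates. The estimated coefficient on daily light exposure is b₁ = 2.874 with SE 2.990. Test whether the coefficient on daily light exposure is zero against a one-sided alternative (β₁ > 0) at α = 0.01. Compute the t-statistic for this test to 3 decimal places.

H₀: β₁ = 0 vs H₁: β₁ > 0.
t = (b₁ − β₁⁰)/SE = 2.874 / 2.990 = 0.961.
df = n − k − 1 = 44 − 3 − 1 = 40.
One-sided p ≈ 0.1711, which is ≥ 0.01, so fail to reject H₀.
The data do not give significant evidence that the true slope on daily light exposure is positive, holding the other predictors fixed.

t = 0.961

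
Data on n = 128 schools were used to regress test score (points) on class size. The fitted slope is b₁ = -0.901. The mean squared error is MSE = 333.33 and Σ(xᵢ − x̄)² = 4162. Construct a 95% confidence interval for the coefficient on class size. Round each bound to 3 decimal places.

(-1.461, -0.341)

SE(b₁) = √(MSE/Sₓₓ) = √(333.33/4162) = 0.283.
df = n − 2 = 126.
t* = t_{0.025, 126} = 1.978971.
Margin = t* × SE = 1.978971 × 0.283 = 0.56005.
CI: -0.901 ± 0.56005 → (-1.461, -0.341).
With 95% confidence, each one-unit increase in class size is associated with a change of between -1.461 and -0.341 points in test score.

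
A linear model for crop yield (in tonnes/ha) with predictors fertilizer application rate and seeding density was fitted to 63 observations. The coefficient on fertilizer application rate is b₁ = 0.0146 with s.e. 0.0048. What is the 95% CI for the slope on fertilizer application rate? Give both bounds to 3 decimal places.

(0.005, 0.024)

df = n − k − 1 = 63 − 2 − 1 = 60.
t* = t_{0.025, 60} = 2.000298.
Margin = t* × SE = 2.000298 × 0.0048 = 0.00960.
CI: 0.0146 ± 0.00960 → (0.005, 0.024).
With 95% confidence, each one-unit increase in fertilizer application rate is associated with a change of between 0.005 and 0.024 tonnes/ha in crop yield, holding the other predictors fixed.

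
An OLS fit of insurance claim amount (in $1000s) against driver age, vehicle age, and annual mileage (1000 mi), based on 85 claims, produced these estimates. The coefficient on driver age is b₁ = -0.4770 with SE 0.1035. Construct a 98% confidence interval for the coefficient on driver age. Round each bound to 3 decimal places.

df = n − k − 1 = 85 − 3 − 1 = 81.
t* = t_{0.01, 81} = 2.37327.
Margin = t* × SE = 2.37327 × 0.1035 = 0.24563.
CI: -0.4770 ± 0.24563 → (-0.723, -0.231).
With 98% confidence, each one-unit increase in driver age is associated with a change of between -0.723 and -0.231 $1000s in insurance claim amount, holding the other predictors fixed.

(-0.723, -0.231)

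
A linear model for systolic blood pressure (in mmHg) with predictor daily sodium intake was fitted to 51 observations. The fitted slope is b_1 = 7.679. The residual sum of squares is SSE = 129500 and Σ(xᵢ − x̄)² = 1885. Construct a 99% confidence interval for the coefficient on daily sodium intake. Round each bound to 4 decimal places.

MSE = SSE/(n − 2) = 129500/49 = 2642.86.
SE(b_1) = √(MSE/Sₓₓ) = √(2642.86/1885) = 1.18408.
df = n − 2 = 49.
t* = t_{0.005, 49} = 2.679952.
Margin = t* × SE = 2.679952 × 1.18408 = 3.173278.
CI: 7.679 ± 3.173278 → (4.5057, 10.8523).
With 99% confidence, each one-unit increase in daily sodium intake is associated with a change of between 4.5057 and 10.8523 mmHg in systolic blood pressure.

(4.5057, 10.8523)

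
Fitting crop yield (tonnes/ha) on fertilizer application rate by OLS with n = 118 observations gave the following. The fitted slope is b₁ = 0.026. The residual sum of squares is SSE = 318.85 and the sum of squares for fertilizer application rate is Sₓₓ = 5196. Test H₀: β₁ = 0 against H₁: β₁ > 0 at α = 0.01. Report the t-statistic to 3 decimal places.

t = 1.130

MSE = SSE/(n − 2) = 318.85/116 = 2.74871.
SE(b₁) = √(MSE/Sₓₓ) = √(2.74871/5196) = 0.0230001.
t = 0.026 / 0.0230001 = 1.130.
df = n − 2 = 116.
One-sided p ≈ 0.1303, which is ≥ 0.01, so fail to reject H₀.
The data do not give significant evidence that the true slope on fertilizer application rate is positive.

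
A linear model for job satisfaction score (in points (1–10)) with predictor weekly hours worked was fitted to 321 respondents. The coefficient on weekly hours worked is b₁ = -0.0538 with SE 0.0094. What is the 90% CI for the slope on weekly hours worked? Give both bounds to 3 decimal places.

df = n − 2 = 321 − 2 = 319.
t* = t_{0.05, 319} = 1.649644.
Margin = t* × SE = 1.649644 × 0.0094 = 0.01551.
CI: -0.0538 ± 0.01551 → (-0.069, -0.038).
With 90% confidence, each one-unit increase in weekly hours worked is associated with a change of between -0.069 and -0.038 points (1–10) in job satisfaction score.

(-0.069, -0.038)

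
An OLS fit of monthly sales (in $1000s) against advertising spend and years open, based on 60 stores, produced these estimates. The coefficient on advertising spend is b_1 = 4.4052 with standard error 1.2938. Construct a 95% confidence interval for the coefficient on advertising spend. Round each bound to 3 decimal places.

df = n − k − 1 = 60 − 2 − 1 = 57.
t* = t_{0.025, 57} = 2.002465.
Margin = t* × SE = 2.002465 × 1.2938 = 2.59079.
CI: 4.4052 ± 2.59079 → (1.814, 6.996).
With 95% confidence, each one-unit increase in advertising spend is associated with a change of between 1.814 and 6.996 $1000s in monthly sales, holding the other predictors fixed.

(1.814, 6.996)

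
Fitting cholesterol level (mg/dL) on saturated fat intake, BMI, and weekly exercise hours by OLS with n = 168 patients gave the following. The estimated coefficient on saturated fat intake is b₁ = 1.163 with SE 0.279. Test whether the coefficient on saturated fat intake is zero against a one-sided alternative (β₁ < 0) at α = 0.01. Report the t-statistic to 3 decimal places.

t = 4.168

H₀: β₁ = 0 vs H₁: β₁ < 0.
t = (b₁ − β₁⁰)/SE = 1.163 / 0.279 = 4.168.
df = n − k − 1 = 168 − 3 − 1 = 164.
One-sided p ≈ 1.0000, which is ≥ 0.01, so fail to reject H₀.
The data do not give significant evidence that the true slope on saturated fat intake is negative, holding the other predictors fixed.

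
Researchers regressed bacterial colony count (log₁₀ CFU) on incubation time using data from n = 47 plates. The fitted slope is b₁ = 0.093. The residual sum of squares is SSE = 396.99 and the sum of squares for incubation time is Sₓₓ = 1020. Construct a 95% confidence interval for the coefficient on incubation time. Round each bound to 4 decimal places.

MSE = SSE/(n − 2) = 396.99/45 = 8.822.
SE(b₁) = √(MSE/Sₓₓ) = √(8.822/1020) = 0.0930001.
df = n − 2 = 45.
t* = t_{0.025, 45} = 2.014103.
Margin = t* × SE = 2.014103 × 0.0930001 = 0.187312.
CI: 0.093 ± 0.187312 → (-0.0943, 0.2803).
With 95% confidence, each one-unit increase in incubation time is associated with a change of between -0.0943 and 0.2803 log₁₀ CFU in bacterial colony count.

(-0.0943, 0.2803)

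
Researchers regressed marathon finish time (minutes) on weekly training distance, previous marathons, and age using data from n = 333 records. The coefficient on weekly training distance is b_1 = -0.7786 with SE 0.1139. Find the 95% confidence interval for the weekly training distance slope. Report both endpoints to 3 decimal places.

(-1.003, -0.555)

df = n − k − 1 = 333 − 3 − 1 = 329.
t* = t_{0.025, 329} = 1.967201.
Margin = t* × SE = 1.967201 × 0.1139 = 0.22406.
CI: -0.7786 ± 0.22406 → (-1.003, -0.555).
With 95% confidence, each one-unit increase in weekly training distance is associated with a change of between -1.003 and -0.555 minutes in marathon finish time, holding the other predictors fixed.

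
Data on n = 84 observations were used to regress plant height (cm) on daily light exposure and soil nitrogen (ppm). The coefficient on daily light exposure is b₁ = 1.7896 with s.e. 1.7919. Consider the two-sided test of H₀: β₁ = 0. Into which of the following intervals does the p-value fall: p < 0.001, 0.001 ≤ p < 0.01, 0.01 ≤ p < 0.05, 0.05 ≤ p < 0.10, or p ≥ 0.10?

t = 1.7896 / 1.7919 = 0.999.
df = n − k − 1 = 84 − 2 − 1 = 81.
Two-sided p = 2·P(T_{81} > |t|) ≈ 0.3209.
So p ≥ 0.10.

p ≥ 0.10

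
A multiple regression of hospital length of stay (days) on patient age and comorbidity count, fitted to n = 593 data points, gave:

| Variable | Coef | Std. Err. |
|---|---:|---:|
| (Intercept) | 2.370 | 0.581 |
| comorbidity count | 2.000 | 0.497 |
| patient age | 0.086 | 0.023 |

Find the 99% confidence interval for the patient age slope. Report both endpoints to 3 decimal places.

(0.027, 0.145)

Read off: b = 0.086, SE = 0.023 for patient age.
df = n − k − 1 = 593 − 2 − 1 = 590.
t* = t_{0.005, 590} = 2.584188.
Margin = t* × SE = 2.584188 × 0.023 = 0.05944.
CI: 0.086 ± 0.05944 → (0.027, 0.145).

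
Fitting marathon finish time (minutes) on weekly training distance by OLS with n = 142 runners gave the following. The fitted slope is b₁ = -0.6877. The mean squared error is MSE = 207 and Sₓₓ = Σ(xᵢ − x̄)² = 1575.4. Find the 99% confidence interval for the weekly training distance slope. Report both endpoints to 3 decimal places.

SE(b₁) = √(MSE/Sₓₓ) = √(207/1575.4) = 0.362485.
df = n − 2 = 140.
t* = t_{0.005, 140} = 2.611403.
Margin = t* × SE = 2.611403 × 0.362485 = 0.94659.
CI: -0.6877 ± 0.94659 → (-1.634, 0.259).
With 99% confidence, each one-unit increase in weekly training distance is associated with a change of between -1.634 and 0.259 minutes in marathon finish time.

(-1.634, 0.259)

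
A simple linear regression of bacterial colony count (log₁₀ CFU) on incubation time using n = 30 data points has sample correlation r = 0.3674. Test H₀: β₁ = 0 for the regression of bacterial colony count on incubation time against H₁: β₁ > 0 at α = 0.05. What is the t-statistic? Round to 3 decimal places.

t = r·√(n − 2)/√(1 − r²) = 0.3674·√28/√0.865017 = 2.090.
df = n − 2 = 28.
One-sided p ≈ 0.0229, which is < 0.05, so reject H₀.
There is evidence of a linear association between incubation time and bacterial colony count.

t = 2.090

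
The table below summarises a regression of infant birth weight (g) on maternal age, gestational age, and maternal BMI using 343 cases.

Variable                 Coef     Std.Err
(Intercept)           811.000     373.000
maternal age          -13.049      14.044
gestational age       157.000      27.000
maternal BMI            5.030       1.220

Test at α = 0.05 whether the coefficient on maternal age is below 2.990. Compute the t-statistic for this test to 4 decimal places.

Read off: b = -13.049, SE = 14.044 for maternal age.
H₀: β₁ = 2.990 vs H₁: β₁ < 2.990.
t = (-13.049 − 2.990) / 14.044 = -1.1421.
df = n − k − 1 = 343 − 3 − 1 = 339.
One-sided p ≈ 0.1271, which is ≥ 0.05, so fail to reject H₀.
The data do not give significant evidence that the true slope on maternal age is below 2.990 g per unit, holding the other predictors fixed.

t = -1.1421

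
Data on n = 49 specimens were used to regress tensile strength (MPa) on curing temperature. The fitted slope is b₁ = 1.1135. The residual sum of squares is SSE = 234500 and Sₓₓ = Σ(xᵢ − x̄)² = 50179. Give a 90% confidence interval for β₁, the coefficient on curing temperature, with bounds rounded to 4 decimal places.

(0.5844, 1.6426)

MSE = SSE/(n − 2) = 234500/47 = 4989.36.
SE(b₁) = √(MSE/Sₓₓ) = √(4989.36/50179) = 0.315327.
df = n − 2 = 47.
t* = t_{0.05, 47} = 1.677927.
Margin = t* × SE = 1.677927 × 0.315327 = 0.529096.
CI: 1.1135 ± 0.529096 → (0.5844, 1.6426).
With 90% confidence, each one-unit increase in curing temperature is associated with a change of between 0.5844 and 1.6426 MPa in tensile strength.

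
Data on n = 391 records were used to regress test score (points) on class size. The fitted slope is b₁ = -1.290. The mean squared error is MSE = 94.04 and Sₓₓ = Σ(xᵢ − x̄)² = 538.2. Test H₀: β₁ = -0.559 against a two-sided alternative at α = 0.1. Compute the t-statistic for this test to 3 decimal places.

SE(b₁) = √(MSE/Sₓₓ) = √(94.04/538.2) = 0.418008.
t = (-1.290 − (-0.559)) / 0.418008 = -1.749.
df = n − 2 = 389.
Two-sided p ≈ 0.0811, which is < 0.1, so reject H₀.
There is evidence that the true slope on class size differs from -0.559 points per unit.

t = -1.749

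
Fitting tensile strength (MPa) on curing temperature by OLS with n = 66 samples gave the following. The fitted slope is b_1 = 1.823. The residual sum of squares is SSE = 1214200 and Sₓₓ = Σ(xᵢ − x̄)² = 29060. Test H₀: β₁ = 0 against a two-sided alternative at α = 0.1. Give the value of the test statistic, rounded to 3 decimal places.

MSE = SSE/(n − 2) = 1214200/64 = 18971.9.
SE(b_1) = √(MSE/Sₓₓ) = √(18971.9/29060) = 0.807992.
t = 1.823 / 0.807992 = 2.256.
df = n − 2 = 64.
Two-sided p ≈ 0.0275, which is < 0.1, so reject H₀.
There is evidence that curing temperature is associated with tensile strength.

t = 2.256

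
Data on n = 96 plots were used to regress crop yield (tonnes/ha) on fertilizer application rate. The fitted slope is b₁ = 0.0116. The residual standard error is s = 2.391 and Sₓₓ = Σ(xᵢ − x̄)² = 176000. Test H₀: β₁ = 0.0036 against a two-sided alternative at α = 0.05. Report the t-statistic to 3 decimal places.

SE(b₁) = s/√Sₓₓ = 2.391/√176000 = 0.00569932.
t = (0.0116 − 0.0036) / 0.00569932 = 1.404.
df = n − 2 = 94.
Two-sided p ≈ 0.1637, which is ≥ 0.05, so fail to reject H₀.
The data are consistent with a true slope of 0.0036 tonnes/ha per unit of fertilizer application rate.

t = 1.404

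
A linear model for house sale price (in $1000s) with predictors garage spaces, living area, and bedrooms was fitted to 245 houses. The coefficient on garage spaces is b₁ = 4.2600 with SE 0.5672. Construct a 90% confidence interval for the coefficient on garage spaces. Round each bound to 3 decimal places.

df = n − k − 1 = 245 − 3 − 1 = 241.
t* = t_{0.05, 241} = 1.651201.
Margin = t* × SE = 1.651201 × 0.5672 = 0.93656.
CI: 4.2600 ± 0.93656 → (3.323, 5.197).
With 90% confidence, each one-unit increase in garage spaces is associated with a change of between 3.323 and 5.197 $1000s in house sale price, holding the other predictors fixed.

(3.323, 5.197)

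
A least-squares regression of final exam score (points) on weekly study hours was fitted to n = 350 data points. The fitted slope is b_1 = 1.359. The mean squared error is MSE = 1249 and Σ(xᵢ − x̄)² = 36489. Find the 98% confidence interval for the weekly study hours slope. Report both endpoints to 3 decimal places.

SE(b_1) = √(MSE/Sₓₓ) = √(1249/36489) = 0.185012.
df = n − 2 = 348.
t* = t_{0.01, 348} = 2.337111.
Margin = t* × SE = 2.337111 × 0.185012 = 0.43239.
CI: 1.359 ± 0.43239 → (0.927, 1.791).
With 98% confidence, each one-unit increase in weekly study hours is associated with a change of between 0.927 and 1.791 points in final exam score.

(0.927, 1.791)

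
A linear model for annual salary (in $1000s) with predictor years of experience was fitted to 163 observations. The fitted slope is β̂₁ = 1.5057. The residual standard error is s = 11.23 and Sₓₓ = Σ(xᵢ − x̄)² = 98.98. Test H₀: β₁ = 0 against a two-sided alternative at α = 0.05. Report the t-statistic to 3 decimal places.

t = 1.334

SE(β̂₁) = s/√Sₓₓ = 11.23/√98.98 = 1.12877.
t = 1.5057 / 1.12877 = 1.334.
df = n − 2 = 161.
Two-sided p ≈ 0.1841, which is ≥ 0.05, so fail to reject H₀.
The data do not give significant evidence of an association between years of experience and annual salary.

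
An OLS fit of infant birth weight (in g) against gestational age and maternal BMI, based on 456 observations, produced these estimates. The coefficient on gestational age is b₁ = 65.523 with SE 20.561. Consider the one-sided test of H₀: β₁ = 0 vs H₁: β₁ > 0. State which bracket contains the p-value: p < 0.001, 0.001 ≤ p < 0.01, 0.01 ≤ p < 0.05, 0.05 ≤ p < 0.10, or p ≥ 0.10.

t = 65.523 / 20.561 = 3.187.
df = n − k − 1 = 456 − 2 − 1 = 453.
One-sided p = P(T_{453} > t) ≈ 0.0008.
So p < 0.001.

p < 0.001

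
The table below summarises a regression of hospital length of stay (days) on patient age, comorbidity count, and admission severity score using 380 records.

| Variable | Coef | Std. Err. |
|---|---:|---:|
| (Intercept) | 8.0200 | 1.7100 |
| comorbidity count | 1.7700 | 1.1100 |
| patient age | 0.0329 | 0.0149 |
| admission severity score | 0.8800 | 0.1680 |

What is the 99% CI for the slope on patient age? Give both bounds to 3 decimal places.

(-0.006, 0.071)

Read off: b = 0.0329, SE = 0.0149 for patient age.
df = n − k − 1 = 380 − 3 − 1 = 376.
t* = t_{0.005, 376} = 2.588968.
Margin = t* × SE = 2.588968 × 0.0149 = 0.03858.
CI: 0.0329 ± 0.03858 → (-0.006, 0.071).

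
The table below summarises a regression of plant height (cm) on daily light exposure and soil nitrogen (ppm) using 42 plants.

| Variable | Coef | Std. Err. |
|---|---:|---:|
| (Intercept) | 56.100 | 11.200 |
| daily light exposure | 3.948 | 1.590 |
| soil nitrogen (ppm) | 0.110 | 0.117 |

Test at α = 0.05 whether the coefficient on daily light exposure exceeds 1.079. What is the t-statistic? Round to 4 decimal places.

Read off: b = 3.948, SE = 1.590 for daily light exposure.
H₀: β₁ = 1.079 vs H₁: β₁ > 1.079.
t = (3.948 − 1.079) / 1.590 = 1.8044.
df = n − k − 1 = 42 − 2 − 1 = 39.
One-sided p ≈ 0.0394, which is < 0.05, so reject H₀.
There is evidence that the true slope on daily light exposure exceeds 1.079 cm per unit, holding the other predictors fixed.

t = 1.8044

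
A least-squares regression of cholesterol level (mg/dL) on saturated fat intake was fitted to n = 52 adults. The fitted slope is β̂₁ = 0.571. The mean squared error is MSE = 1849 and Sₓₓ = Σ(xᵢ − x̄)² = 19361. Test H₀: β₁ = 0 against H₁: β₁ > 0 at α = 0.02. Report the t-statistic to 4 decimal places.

SE(β̂₁) = √(MSE/Sₓₓ) = √(1849/19361) = 0.309033.
t = 0.571 / 0.309033 = 1.8477.
df = n − 2 = 50.
One-sided p ≈ 0.0353, which is ≥ 0.02, so fail to reject H₀.
The data do not give significant evidence that the true slope on saturated fat intake is positive.

t = 1.8477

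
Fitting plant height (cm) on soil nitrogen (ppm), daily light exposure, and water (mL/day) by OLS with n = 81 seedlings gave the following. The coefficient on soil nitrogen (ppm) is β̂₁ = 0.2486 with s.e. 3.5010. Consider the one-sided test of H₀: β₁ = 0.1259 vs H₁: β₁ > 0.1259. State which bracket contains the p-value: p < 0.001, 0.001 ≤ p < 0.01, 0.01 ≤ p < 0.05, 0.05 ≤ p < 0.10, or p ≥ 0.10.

p ≥ 0.10

t = (0.2486 − 0.1259) / 3.5010 = 0.035.
df = n − k − 1 = 81 − 3 − 1 = 77.
One-sided p = P(T_{77} > t) ≈ 0.4861.
So p ≥ 0.10.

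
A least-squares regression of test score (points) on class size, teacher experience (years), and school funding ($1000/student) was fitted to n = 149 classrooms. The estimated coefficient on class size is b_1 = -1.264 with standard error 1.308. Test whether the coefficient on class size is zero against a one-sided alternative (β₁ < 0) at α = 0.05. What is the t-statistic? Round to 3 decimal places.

t = -0.966

H₀: β₁ = 0 vs H₁: β₁ < 0.
t = (b_1 − β₁⁰)/SE = -1.264 / 1.308 = -0.966.
df = n − k − 1 = 149 − 3 − 1 = 145.
One-sided p ≈ 0.1677, which is ≥ 0.05, so fail to reject H₀.
The data do not give significant evidence that the true slope on class size is negative, holding the other predictors fixed.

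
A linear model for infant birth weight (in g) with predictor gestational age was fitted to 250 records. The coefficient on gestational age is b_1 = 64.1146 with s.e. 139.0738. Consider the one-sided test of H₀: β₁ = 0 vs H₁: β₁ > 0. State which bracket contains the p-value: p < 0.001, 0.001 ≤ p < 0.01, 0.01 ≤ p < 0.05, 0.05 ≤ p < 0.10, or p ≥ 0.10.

t = 64.1146 / 139.0738 = 0.461.
df = n − 2 = 250 − 2 = 248.
One-sided p = P(T_{248} > t) ≈ 0.3226.
So p ≥ 0.10.

p ≥ 0.10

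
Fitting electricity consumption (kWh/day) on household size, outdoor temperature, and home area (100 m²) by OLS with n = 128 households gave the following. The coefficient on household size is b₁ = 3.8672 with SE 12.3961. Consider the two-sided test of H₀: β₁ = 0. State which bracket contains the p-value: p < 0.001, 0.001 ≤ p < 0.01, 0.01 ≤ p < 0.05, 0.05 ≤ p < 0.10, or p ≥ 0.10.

t = 3.8672 / 12.3961 = 0.312.
df = n − k − 1 = 128 − 3 − 1 = 124.
Two-sided p = 2·P(T_{124} > |t|) ≈ 0.7556.
So p ≥ 0.10.

p ≥ 0.10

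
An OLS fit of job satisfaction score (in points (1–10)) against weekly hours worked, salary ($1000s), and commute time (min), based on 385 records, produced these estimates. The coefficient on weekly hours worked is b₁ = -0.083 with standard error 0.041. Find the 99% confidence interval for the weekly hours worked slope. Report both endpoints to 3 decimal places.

df = n − k − 1 = 385 − 3 − 1 = 381.
t* = t_{0.005, 381} = 2.588795.
Margin = t* × SE = 2.588795 × 0.041 = 0.10614.
CI: -0.083 ± 0.10614 → (-0.189, 0.023).
With 99% confidence, each one-unit increase in weekly hours worked is associated with a change of between -0.189 and 0.023 points (1–10) in job satisfaction score, holding the other predictors fixed.

(-0.189, 0.023)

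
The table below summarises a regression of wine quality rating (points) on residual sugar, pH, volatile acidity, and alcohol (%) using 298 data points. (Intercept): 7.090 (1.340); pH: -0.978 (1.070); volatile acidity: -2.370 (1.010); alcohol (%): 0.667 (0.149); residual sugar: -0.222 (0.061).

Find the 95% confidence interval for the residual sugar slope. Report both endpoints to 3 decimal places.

(-0.342, -0.102)

Read off: b = -0.222, SE = 0.061 for residual sugar.
df = n − k − 1 = 298 − 4 − 1 = 293.
t* = t_{0.025, 293} = 1.968093.
Margin = t* × SE = 1.968093 × 0.061 = 0.12005.
CI: -0.222 ± 0.12005 → (-0.342, -0.102).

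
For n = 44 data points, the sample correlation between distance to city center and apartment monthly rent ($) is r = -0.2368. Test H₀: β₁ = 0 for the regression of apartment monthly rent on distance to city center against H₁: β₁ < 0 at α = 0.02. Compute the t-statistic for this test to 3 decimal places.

t = r·√(n − 2)/√(1 − r²) = -0.2368·√42/√0.943926 = -1.580.
df = n − 2 = 42.
One-sided p ≈ 0.0609, which is ≥ 0.02, so fail to reject H₀.
The data do not give significant evidence of a linear association between distance to city center and apartment monthly rent.

t = -1.580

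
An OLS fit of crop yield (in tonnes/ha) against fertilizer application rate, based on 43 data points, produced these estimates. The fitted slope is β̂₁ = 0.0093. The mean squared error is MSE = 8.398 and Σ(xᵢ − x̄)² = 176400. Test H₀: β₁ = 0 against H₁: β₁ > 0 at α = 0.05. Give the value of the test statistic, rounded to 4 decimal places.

t = 1.3479

SE(β̂₁) = √(MSE/Sₓₓ) = √(8.398/176400) = 0.00689983.
t = 0.0093 / 0.00689983 = 1.3479.
df = n − 2 = 41.
One-sided p ≈ 0.0926, which is ≥ 0.05, so fail to reject H₀.
The data do not give significant evidence that the true slope on fertilizer application rate is positive.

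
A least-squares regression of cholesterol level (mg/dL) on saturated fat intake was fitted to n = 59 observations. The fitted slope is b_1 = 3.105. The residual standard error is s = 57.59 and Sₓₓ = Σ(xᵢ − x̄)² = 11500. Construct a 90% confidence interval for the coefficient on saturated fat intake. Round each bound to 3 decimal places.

SE(b_1) = s/√Sₓₓ = 57.59/√11500 = 0.53703.
df = n − 2 = 57.
t* = t_{0.05, 57} = 1.672029.
Margin = t* × SE = 1.672029 × 0.53703 = 0.89793.
CI: 3.105 ± 0.89793 → (2.207, 4.003).
With 90% confidence, each one-unit increase in saturated fat intake is associated with a change of between 2.207 and 4.003 mg/dL in cholesterol level.

(2.207, 4.003)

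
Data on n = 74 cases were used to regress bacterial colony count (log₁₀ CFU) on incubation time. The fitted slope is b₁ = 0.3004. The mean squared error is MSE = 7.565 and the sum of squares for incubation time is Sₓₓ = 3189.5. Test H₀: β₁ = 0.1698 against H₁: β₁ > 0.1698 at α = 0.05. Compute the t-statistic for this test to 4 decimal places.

t = 2.6816

SE(b₁) = √(MSE/Sₓₓ) = √(7.565/3189.5) = 0.0487016.
t = (0.3004 − 0.1698) / 0.0487016 = 2.6816.
df = n − 2 = 72.
One-sided p ≈ 0.0045, which is < 0.05, so reject H₀.
There is evidence that the true slope on incubation time exceeds 0.1698 log₁₀ CFU per unit.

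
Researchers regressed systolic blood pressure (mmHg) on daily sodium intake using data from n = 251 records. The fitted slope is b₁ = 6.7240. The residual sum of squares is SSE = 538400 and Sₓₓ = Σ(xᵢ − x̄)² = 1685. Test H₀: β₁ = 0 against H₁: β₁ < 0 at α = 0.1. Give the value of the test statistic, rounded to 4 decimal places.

MSE = SSE/(n − 2) = 538400/249 = 2162.25.
SE(b₁) = √(MSE/Sₓₓ) = √(2162.25/1685) = 1.1328.
t = 6.7240 / 1.1328 = 5.9357.
df = n − 2 = 249.
One-sided p ≈ 1.0000, which is ≥ 0.1, so fail to reject H₀.
The data do not give significant evidence that the true slope on daily sodium intake is negative.

t = 5.9357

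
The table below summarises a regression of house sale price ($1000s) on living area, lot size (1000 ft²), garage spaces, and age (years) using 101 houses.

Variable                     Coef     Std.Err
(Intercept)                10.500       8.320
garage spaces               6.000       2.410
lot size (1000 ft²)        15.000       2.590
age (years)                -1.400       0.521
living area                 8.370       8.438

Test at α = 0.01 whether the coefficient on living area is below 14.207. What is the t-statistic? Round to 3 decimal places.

t = -0.692

Read off: b = 8.370, SE = 8.438 for living area.
H₀: β₁ = 14.207 vs H₁: β₁ < 14.207.
t = (8.370 − 14.207) / 8.438 = -0.692.
df = n − k − 1 = 101 − 4 − 1 = 96.
One-sided p ≈ 0.2454, which is ≥ 0.01, so fail to reject H₀.
The data do not give significant evidence that the true slope on living area is below 14.207 $1000s per unit, holding the other predictors fixed.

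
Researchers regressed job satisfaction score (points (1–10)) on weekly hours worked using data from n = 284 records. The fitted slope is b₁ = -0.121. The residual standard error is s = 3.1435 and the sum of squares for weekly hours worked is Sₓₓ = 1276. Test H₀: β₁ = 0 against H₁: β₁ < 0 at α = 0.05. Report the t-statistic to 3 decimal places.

t = -1.375

SE(b₁) = s/√Sₓₓ = 3.1435/√1276 = 0.0880011.
t = -0.121 / 0.0880011 = -1.375.
df = n − 2 = 282.
One-sided p ≈ 0.0851, which is ≥ 0.05, so fail to reject H₀.
The data do not give significant evidence that the true slope on weekly hours worked is negative.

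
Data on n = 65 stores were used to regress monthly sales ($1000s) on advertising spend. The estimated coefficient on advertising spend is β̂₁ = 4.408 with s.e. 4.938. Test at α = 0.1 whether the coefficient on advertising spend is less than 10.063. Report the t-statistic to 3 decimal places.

t = -1.145

H₀: β₁ = 10.063 vs H₁: β₁ < 10.063.
t = (β̂₁ − β₁⁰)/SE = (4.408 − 10.063) / 4.938 = -1.145.
df = n − 2 = 65 − 2 = 63.
One-sided p ≈ 0.1282, which is ≥ 0.1, so fail to reject H₀.
The data do not give significant evidence that the true slope on advertising spend is below 10.063 $1000s per unit.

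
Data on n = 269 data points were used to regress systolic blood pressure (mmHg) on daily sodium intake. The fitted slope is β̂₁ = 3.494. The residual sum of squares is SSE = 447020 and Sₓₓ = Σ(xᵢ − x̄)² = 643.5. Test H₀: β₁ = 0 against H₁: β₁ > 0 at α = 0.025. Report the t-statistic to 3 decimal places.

t = 2.166

MSE = SSE/(n − 2) = 447020/267 = 1674.23.
SE(β̂₁) = √(MSE/Sₓₓ) = √(1674.23/643.5) = 1.613.
t = 3.494 / 1.613 = 2.166.
df = n − 2 = 267.
One-sided p ≈ 0.0156, which is < 0.025, so reject H₀.
There is evidence that the true slope on daily sodium intake is positive.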